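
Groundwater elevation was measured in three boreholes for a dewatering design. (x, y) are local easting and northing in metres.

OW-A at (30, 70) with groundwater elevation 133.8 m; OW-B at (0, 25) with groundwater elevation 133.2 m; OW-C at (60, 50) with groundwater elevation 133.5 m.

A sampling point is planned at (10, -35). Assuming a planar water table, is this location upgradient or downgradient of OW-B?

downgradient

With h = a·x + b·y + c and OW-A as origin, the differences give:
  (-30)·a + (-45)·b = -0.6
  30·a + (-20)·b = -0.3
Eliminate b (×(-20) and ×(-45), subtract): 1950·a = -1.50 → a = ∂h/∂x = -0.0007692
Back-substitute: b = ∂h/∂y = +0.01385.
Head at (10, -35) = 133.8 + (-0.0007692)·(-20) + (+0.01385)·(-105) = 132.36 m.
That is lower than the 133.2 m at OW-B, so the point is downgradient.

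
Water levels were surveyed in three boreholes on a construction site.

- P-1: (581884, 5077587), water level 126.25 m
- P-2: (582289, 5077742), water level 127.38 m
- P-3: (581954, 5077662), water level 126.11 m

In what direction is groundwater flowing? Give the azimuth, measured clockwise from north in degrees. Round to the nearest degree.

322°

Differences from P-1: to P-2 (Δx, Δy, Δh) = (405, 155, +1.13); to P-3 = (70, 75, -0.14).
Determinant of the coordinate differences = 405·75 − 70·155 = 19525.
∂h/∂x = [(+1.13)·75 − (-0.14)·155] / 19525 = +0.005452
∂h/∂y = [405·(-0.14) − 70·(+1.13)] / 19525 = -0.006955
Flow direction (−∇h) has components (-0.005452 E, +0.006955 N).
Azimuth = atan2(E, N) = atan2(-0.005452, +0.006955) = 321.9° ≈ 322°.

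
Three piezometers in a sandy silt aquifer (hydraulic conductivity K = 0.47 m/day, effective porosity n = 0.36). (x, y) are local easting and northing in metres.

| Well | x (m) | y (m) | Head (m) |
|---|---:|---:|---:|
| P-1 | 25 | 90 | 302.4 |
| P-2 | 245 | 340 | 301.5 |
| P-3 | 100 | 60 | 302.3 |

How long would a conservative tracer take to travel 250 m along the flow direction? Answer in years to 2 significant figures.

Taking P-1 as reference: P-2−P-1 = (220, 250, -0.9); P-3−P-1 = (75, -30, -0.1).
Solve a·Δx + b·Δy = Δh: det = 220·(-30) − 75·250 = -25350.
∂h/∂x = [(-0.9)·(-30) − (-0.1)·250] / -25350 = -0.002051
∂h/∂y = [220·(-0.1) − 75·(-0.9)] / -25350 = -0.001795
|∇h| = √(-0.002051² + -0.001795²) = 0.002726
Seepage velocity v = K·i/n = 0.47 × 0.002726 / 0.36 = 0.003559 m/day.
t = 250 / 0.003559 = 7.024e+04 days = 192 years.

190 years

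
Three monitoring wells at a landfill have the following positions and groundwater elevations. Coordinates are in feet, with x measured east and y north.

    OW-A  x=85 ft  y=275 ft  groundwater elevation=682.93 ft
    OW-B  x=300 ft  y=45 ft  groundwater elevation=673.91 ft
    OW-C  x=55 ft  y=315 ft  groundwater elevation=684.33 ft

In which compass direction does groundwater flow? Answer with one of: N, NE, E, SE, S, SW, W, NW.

Taking OW-A as reference: OW-B−OW-A = (215, -230, -9.02); OW-C−OW-A = (-30, 40, +1.40).
Solve a·Δx + b·Δy = Δh: det = 215·40 − (-30)·(-230) = 1700.
∂h/∂x = [(-9.02)·40 − (+1.40)·(-230)] / 1700 = -0.02282
∂h/∂y = [215·(+1.40) − (-30)·(-9.02)] / 1700 = +0.01788
Flow = −∇h = (+0.02282 east, -0.01788 north), which points southeast.

SE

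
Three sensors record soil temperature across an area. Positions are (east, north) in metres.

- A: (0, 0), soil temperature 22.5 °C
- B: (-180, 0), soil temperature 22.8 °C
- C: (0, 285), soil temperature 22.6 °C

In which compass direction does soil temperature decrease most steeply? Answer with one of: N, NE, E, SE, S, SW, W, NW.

E

∂T/∂x = (22.8 − 22.5) / (-180 − 0) = -0.001667
∂T/∂y = (22.6 − 22.5) / (285 − 0) = +0.0003509
Steepest decrease is along −∇f = (+0.001667 E, -0.0003509 N) → east.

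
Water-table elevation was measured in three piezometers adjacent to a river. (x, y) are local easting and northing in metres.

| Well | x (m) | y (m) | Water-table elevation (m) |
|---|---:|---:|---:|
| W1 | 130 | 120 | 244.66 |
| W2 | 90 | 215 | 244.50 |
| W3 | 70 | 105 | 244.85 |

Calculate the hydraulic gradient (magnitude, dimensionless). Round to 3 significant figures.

0.00369

Differences from W1: to W2 (Δx, Δy, Δh) = (-40, 95, -0.16); to W3 = (-60, -15, +0.19).
Determinant of the coordinate differences = (-40)·(-15) − (-60)·95 = 6300.
∂h/∂x = [(-0.16)·(-15) − (+0.19)·95] / 6300 = -0.002484
∂h/∂y = [(-40)·(+0.19) − (-60)·(-0.16)] / 6300 = -0.002730
|∇h| = √(-0.002484² + -0.002730²) = 0.003691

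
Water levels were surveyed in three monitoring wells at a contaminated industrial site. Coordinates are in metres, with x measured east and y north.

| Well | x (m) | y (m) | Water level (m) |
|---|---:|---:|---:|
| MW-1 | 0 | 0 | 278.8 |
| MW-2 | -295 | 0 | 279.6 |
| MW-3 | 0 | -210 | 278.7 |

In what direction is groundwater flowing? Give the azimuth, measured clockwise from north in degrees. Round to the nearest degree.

100°

∂h/∂x = (279.6 − 278.8) / (-295 − 0) = -0.002712
∂h/∂y = (278.7 − 278.8) / (-210 − 0) = +0.0004762
Flow direction (−∇h) has components (+0.002712 E, -0.0004762 N).
Azimuth = atan2(E, N) = atan2(+0.002712, -0.0004762) = 100.0° ≈ 100°.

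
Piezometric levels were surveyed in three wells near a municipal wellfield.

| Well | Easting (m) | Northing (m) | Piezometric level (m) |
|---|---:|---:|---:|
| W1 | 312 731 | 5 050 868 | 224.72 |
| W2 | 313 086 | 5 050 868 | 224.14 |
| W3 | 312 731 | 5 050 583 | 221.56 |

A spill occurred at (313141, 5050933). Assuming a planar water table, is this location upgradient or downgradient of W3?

upgradient

∂h/∂x = (224.14 − 224.72) / (313086 − 312731) = -0.001634
∂h/∂y = (221.56 − 224.72) / (5050583 − 5050868) = +0.01109
Head at (313141, 5050933) = 224.72 + (-0.001634)·(410) + (+0.01109)·(65) = 224.77 m.
That is higher than the 221.56 m at W3, so the point is upgradient.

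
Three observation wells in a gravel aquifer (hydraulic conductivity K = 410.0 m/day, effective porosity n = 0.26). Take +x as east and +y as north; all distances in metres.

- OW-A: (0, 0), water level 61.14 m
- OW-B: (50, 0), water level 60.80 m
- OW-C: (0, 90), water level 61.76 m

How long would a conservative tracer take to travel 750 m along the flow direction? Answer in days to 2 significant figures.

∂h/∂x = (60.80 − 61.14) / (50 − 0) = -0.006800
∂h/∂y = (61.76 − 61.14) / (90 − 0) = +0.006889
|∇h| = √(-0.006800² + 0.006889²) = 0.00968
Seepage velocity v = K·i/n = 410.0 × 0.00968 / 0.26 = 15.26 m/day.
t = 750 / 15.26 = 49.15 days.

49 days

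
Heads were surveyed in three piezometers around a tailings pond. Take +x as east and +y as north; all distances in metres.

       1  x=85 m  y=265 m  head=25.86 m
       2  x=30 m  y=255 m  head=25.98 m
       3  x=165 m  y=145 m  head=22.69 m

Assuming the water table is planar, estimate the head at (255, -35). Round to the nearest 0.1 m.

With h = a·x + b·y + c and 1 as origin, the differences give:
  (-55)·a + (-10)·b = +0.12
  80·a + (-120)·b = -3.17
Eliminate b (×(-120) and ×(-10), subtract): 7400·a = -46.100 → a = ∂h/∂x = -0.006230
Back-substitute: b = ∂h/∂y = +0.02226.
h(255, -35) = 25.86 + (-0.006230)·(170) + (+0.02226)·(-300) = 25.86 -1.059 -6.679 = 18.122 m.

18.1 m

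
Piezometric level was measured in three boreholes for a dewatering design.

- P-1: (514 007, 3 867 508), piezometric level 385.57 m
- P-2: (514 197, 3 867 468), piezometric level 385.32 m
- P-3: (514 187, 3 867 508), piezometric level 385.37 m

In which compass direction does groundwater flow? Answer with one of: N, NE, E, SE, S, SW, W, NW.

Taking P-1 as reference: P-2−P-1 = (190, -40, -0.25); P-3−P-1 = (180, 0, -0.20).
Determinant of the coordinate differences = 190·0 − 180·(-40) = 7200.
∂h/∂x = [(-0.25)·0 − (-0.20)·(-40)] / 7200 = -0.001111
∂h/∂y = [190·(-0.20) − 180·(-0.25)] / 7200 = +0.0009722
Flow = −∇h = (+0.001111 east, -0.0009722 north), which points southeast.

SE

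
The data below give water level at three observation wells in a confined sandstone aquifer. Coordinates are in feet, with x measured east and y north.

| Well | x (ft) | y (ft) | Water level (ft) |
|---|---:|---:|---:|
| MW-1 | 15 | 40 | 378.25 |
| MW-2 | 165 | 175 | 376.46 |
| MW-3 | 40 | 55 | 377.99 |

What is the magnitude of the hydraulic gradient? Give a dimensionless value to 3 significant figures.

0.00894

With h = a·x + b·y + c and MW-1 as origin, the differences give:
  150·a + 135·b = -1.79
  25·a + 15·b = -0.26
Eliminate b (×15 and ×135, subtract): -1125·a = 8.250 → a = ∂h/∂x = -0.007333
Back-substitute: b = ∂h/∂y = -0.005111.
|∇h| = √(-0.007333² + -0.005111²) = 0.008938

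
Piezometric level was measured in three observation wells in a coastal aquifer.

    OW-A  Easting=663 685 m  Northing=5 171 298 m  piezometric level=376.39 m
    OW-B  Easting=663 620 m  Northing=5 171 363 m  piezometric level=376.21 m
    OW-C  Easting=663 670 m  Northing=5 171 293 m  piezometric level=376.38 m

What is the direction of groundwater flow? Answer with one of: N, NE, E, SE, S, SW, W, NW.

NW

With h = a·x + b·y + c and OW-A as origin, the differences give:
  (-65)·a + 65·b = -0.18
  (-15)·a + (-5)·b = -0.01
Eliminate b (×(-5) and ×65, subtract): 1300·a = 1.550 → a = ∂h/∂x = +0.001192
Back-substitute: b = ∂h/∂y = -0.001577.
Flow = −∇h = (-0.001192 east, +0.001577 north), which points northwest.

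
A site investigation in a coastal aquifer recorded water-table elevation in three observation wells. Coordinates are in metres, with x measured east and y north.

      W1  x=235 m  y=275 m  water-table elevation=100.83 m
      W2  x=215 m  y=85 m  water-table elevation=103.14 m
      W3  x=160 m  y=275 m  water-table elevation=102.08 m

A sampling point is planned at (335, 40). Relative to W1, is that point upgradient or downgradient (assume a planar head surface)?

Differences from W1: to W2 (Δx, Δy, Δh) = (-20, -190, +2.31); to W3 = (-75, 0, +1.25).
Determinant of the coordinate differences = (-20)·0 − (-75)·(-190) = -14250.
∂h/∂x = [(+2.31)·0 − (+1.25)·(-190)] / -14250 = -0.01667
∂h/∂y = [(-20)·(+1.25) − (-75)·(+2.31)] / -14250 = -0.01040
Head at (335, 40) = 100.83 + (-0.01667)·(100) + (-0.01040)·(-235) = 101.61 m.
That is higher than the 100.83 m at W1, so the point is upgradient.

upgradient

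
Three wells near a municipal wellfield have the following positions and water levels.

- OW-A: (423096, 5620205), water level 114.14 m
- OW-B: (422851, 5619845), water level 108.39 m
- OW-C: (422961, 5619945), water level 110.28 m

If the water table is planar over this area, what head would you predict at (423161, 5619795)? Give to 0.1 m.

110.0 m

Three-point gradient (reference OW-A): Δ to OW-B = (-245, -360, -5.75), Δ to OW-C = (-135, -260, -3.86).
∂h/∂x = +0.006980, ∂h/∂y = +0.01122 (det = 15100).
h(423161, 5619795) = 114.14 + (+0.006980)·(65) + (+0.01122)·(-410) = 114.14 +0.454 -4.601 = 109.993 m.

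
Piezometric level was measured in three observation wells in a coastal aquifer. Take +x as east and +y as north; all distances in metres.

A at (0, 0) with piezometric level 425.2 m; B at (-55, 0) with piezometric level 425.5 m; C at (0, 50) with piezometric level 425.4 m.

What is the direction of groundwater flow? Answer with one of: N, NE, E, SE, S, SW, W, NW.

∂h/∂x = (425.5 − 425.2) / (-55 − 0) = -0.005455
∂h/∂y = (425.4 − 425.2) / (50 − 0) = +0.004000
Flow = −∇h = (+0.005455 east, -0.004000 north), which points southeast.

SE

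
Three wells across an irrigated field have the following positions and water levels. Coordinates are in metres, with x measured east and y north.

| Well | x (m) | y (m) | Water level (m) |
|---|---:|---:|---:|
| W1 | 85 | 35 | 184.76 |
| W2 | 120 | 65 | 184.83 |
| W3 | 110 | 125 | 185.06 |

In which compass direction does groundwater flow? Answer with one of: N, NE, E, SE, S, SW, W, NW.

Three-point gradient (reference W1): Δ to W2 = (35, 30, +0.07), Δ to W3 = (25, 90, +0.30).
∂h/∂x = -0.001125, ∂h/∂y = +0.003646 (det = 2400).
Flow = −∇h = (+0.001125 east, -0.003646 north), which points south.

S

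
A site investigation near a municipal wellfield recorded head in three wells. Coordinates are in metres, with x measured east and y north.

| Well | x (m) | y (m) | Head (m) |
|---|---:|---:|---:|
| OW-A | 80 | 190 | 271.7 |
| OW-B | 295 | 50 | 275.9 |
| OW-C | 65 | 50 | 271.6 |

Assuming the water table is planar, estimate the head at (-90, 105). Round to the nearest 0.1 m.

268.6 m

With h = a·x + b·y + c and OW-A as origin, the differences give:
  215·a + (-140)·b = +4.2
  (-15)·a + (-140)·b = -0.1
Eliminate b (×(-140) and ×(-140), subtract): -32200·a = -602.00 → a = ∂h/∂x = +0.01870
Back-substitute: b = ∂h/∂y = -0.001289.
h(-90, 105) = 271.7 + (+0.01870)·(-170) + (-0.001289)·(-85) = 271.7 -3.178 +0.110 = 268.631 m.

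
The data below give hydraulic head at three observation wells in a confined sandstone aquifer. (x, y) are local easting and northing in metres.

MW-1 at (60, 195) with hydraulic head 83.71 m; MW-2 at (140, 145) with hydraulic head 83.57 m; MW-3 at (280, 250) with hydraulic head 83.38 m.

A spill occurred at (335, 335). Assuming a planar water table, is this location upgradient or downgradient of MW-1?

downgradient

With h = a·x + b·y + c and MW-1 as origin, the differences give:
  80·a + (-50)·b = -0.14
  220·a + 55·b = -0.33
Eliminate b (×55 and ×(-50), subtract): 15400·a = -24.200 → a = ∂h/∂x = -0.001571
Back-substitute: b = ∂h/∂y = +0.0002857.
Head at (335, 335) = 83.71 + (-0.001571)·(275) + (+0.0002857)·(140) = 83.32 m.
That is lower than the 83.71 m at MW-1, so the point is downgradient.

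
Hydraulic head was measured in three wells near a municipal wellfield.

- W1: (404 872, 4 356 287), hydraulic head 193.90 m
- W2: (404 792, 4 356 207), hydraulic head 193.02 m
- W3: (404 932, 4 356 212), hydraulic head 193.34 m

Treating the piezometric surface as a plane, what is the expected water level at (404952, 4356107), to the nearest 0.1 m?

192.4 m

Differences from W1: to W2 (Δx, Δy, Δh) = (-80, -80, -0.88); to W3 = (60, -75, -0.56).
Determinant of the coordinate differences = (-80)·(-75) − 60·(-80) = 10800.
∂h/∂x = [(-0.88)·(-75) − (-0.56)·(-80)] / 10800 = +0.001963
∂h/∂y = [(-80)·(-0.56) − 60·(-0.88)] / 10800 = +0.009037
h(404952, 4356107) = 193.90 + (+0.001963)·(80) + (+0.009037)·(-180) = 193.90 +0.157 -1.627 = 192.430 m.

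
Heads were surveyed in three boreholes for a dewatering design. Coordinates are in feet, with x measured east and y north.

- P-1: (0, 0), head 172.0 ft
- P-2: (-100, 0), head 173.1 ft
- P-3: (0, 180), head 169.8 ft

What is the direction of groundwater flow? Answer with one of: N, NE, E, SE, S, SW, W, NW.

∂h/∂x = (173.1 − 172.0) / (-100 − 0) = -0.01100
∂h/∂y = (169.8 − 172.0) / (180 − 0) = -0.01222
Flow = −∇h = (+0.01100 east, +0.01222 north), which points northeast.

NE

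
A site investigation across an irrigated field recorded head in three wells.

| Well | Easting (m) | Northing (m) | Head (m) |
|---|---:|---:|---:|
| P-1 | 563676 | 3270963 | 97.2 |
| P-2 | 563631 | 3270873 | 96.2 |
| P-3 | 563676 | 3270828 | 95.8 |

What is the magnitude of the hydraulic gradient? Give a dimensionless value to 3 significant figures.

With h = a·x + b·y + c and P-1 as origin, the differences give:
  (-45)·a + (-90)·b = -1.0
  0·a + (-135)·b = -1.4
Eliminate b (×(-135) and ×(-90), subtract): 6075·a = 9.00 → a = ∂h/∂x = +0.001481
Back-substitute: b = ∂h/∂y = +0.01037.
|∇h| = √(0.001481² + 0.01037²) = 0.01048

0.0105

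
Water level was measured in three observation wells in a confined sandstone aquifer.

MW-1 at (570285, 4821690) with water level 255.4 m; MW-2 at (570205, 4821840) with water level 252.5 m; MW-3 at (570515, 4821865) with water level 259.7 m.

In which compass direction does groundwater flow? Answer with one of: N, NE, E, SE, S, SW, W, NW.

W

With h = a·x + b·y + c and MW-1 as origin, the differences give:
  (-80)·a + 150·b = -2.9
  230·a + 175·b = +4.3
Eliminate b (×175 and ×150, subtract): -48500·a = -1152.50 → a = ∂h/∂x = +0.02376
Back-substitute: b = ∂h/∂y = -0.006660.
Flow = −∇h = (-0.02376 east, +0.006660 north), which points west.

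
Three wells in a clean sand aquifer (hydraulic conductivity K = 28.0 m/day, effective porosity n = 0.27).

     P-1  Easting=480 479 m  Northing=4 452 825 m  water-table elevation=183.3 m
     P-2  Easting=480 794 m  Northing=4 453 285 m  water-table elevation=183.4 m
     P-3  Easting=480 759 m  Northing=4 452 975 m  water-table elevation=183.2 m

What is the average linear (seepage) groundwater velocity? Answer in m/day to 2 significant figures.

Differences from P-1: to P-2 (Δx, Δy, Δh) = (315, 460, +0.1); to P-3 = (280, 150, -0.1).
Solve a·Δx + b·Δy = Δh: det = 315·150 − 280·460 = -81550.
∂h/∂x = [(+0.1)·150 − (-0.1)·460] / -81550 = -0.0007480
∂h/∂y = [315·(-0.1) − 280·(+0.1)] / -81550 = +0.0007296
|∇h| = √(-0.0007480² + 0.0007296²) = 0.001045
Seepage velocity v = K·i/n = 28.0 × 0.001045 / 0.27 = 0.1084 m/day.

0.11 m/day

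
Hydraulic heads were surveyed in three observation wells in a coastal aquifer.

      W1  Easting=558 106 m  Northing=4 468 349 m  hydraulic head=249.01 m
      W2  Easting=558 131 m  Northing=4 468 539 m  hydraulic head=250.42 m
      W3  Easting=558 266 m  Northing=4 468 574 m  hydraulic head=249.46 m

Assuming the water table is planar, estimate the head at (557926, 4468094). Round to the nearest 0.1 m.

Taking W1 as reference: W2−W1 = (25, 190, +1.41); W3−W1 = (160, 225, +0.45).
Solve a·Δx + b·Δy = Δh: det = 25·225 − 160·190 = -24775.
∂h/∂x = [(+1.41)·225 − (+0.45)·190] / -24775 = -0.009354
∂h/∂y = [25·(+0.45) − 160·(+1.41)] / -24775 = +0.008652
h(557926, 4468094) = 249.01 + (-0.009354)·(-180) + (+0.008652)·(-255) = 249.01 +1.684 -2.206 = 248.488 m.

248.5 m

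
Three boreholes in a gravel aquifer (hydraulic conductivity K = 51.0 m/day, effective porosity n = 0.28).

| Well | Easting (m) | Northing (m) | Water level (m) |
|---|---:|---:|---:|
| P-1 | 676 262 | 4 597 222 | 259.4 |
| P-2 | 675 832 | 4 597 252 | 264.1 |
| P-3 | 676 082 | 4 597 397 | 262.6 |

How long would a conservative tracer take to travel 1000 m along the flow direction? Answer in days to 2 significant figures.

430 days

With h = a·x + b·y + c and P-1 as origin, the differences give:
  (-430)·a + 30·b = +4.7
  (-180)·a + 175·b = +3.2
Eliminate b (×175 and ×30, subtract): -69850·a = 726.50 → a = ∂h/∂x = -0.01040
Back-substitute: b = ∂h/∂y = +0.007588.
|∇h| = √(-0.01040² + 0.007588²) = 0.01287
Seepage velocity v = K·i/n = 51.0 × 0.01287 / 0.28 = 2.344 m/day.
t = 1000 / 2.344 = 426.6 days.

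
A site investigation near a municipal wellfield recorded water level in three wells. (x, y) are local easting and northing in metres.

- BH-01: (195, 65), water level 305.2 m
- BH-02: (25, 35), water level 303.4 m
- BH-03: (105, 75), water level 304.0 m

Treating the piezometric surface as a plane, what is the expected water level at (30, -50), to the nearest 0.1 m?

304.3 m

Differences from BH-01: to BH-02 (Δx, Δy, Δh) = (-170, -30, -1.8); to BH-03 = (-90, 10, -1.2).
Determinant of the coordinate differences = (-170)·10 − (-90)·(-30) = -4400.
∂h/∂x = [(-1.8)·10 − (-1.2)·(-30)] / -4400 = +0.01227
∂h/∂y = [(-170)·(-1.2) − (-90)·(-1.8)] / -4400 = -0.009545
h(30, -50) = 305.2 + (+0.01227)·(-165) + (-0.009545)·(-115) = 305.2 -2.025 +1.098 = 304.273 m.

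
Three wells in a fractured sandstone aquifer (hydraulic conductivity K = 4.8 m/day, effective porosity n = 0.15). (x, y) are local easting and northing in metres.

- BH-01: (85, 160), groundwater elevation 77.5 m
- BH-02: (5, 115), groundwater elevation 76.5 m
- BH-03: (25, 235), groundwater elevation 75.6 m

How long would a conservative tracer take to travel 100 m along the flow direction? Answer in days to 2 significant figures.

Three-point gradient (reference BH-01): Δ to BH-02 = (-80, -45, -1.0), Δ to BH-03 = (-60, 75, -1.9).
∂h/∂x = +0.01845, ∂h/∂y = -0.01057 (det = -8700).
|∇h| = √(0.01845² + -0.01057²) = 0.02126
Seepage velocity v = K·i/n = 4.8 × 0.02126 / 0.15 = 0.6803 m/day.
t = 100 / 0.6803 = 147 days.

150 days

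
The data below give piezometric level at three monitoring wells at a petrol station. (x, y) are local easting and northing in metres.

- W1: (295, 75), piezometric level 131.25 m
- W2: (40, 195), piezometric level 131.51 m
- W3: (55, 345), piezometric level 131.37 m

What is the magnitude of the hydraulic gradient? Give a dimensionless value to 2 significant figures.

With h = a·x + b·y + c and W1 as origin, the differences give:
  (-255)·a + 120·b = +0.26
  (-240)·a + 270·b = +0.12
Eliminate b (×270 and ×120, subtract): -40050·a = 55.800 → a = ∂h/∂x = -0.001393
Back-substitute: b = ∂h/∂y = -0.0007940.
|∇h| = √(-0.001393² + -0.0007940²) = 0.001603

0.0016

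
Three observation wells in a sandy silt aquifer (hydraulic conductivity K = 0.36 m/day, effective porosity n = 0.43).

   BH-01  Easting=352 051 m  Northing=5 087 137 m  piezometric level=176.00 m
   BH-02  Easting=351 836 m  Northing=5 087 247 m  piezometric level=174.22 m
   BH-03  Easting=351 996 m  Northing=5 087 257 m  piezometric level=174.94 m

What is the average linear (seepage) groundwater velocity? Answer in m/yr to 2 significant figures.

2.5 m/yr

With h = a·x + b·y + c and BH-01 as origin, the differences give:
  (-215)·a + 110·b = -1.78
  (-55)·a + 120·b = -1.06
Eliminate b (×120 and ×110, subtract): -19750·a = -97.000 → a = ∂h/∂x = +0.004911
Back-substitute: b = ∂h/∂y = -0.006582.
|∇h| = √(0.004911² + -0.006582²) = 0.008212
Seepage velocity v = K·i/n = 0.36 × 0.008212 / 0.43 = 0.006875 m/day = 2.511 m/yr.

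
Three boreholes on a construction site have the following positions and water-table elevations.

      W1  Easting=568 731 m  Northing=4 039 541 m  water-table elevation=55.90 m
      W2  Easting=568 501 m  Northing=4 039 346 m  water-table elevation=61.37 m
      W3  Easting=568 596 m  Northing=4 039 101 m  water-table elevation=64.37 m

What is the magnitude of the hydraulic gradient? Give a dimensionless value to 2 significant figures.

0.019

With h = a·x + b·y + c and W1 as origin, the differences give:
  (-230)·a + (-195)·b = +5.47
  (-135)·a + (-440)·b = +8.47
Eliminate b (×(-440) and ×(-195), subtract): 74875·a = -755.150 → a = ∂h/∂x = -0.01009
Back-substitute: b = ∂h/∂y = -0.01616.
|∇h| = √(-0.01009² + -0.01616²) = 0.01905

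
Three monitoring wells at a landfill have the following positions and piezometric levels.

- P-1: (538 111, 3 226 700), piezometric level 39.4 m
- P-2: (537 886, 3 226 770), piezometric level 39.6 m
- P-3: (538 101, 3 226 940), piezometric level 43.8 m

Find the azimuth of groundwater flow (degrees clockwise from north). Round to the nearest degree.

Three-point gradient (reference P-1): Δ to P-2 = (-225, 70, +0.2), Δ to P-3 = (-10, 240, +4.4).
∂h/∂x = +0.004878, ∂h/∂y = +0.01854 (det = -53300).
Flow direction (−∇h) has components (-0.004878 E, -0.01854 N).
Azimuth = atan2(E, N) = atan2(-0.004878, -0.01854) = 194.7° ≈ 195°.

195°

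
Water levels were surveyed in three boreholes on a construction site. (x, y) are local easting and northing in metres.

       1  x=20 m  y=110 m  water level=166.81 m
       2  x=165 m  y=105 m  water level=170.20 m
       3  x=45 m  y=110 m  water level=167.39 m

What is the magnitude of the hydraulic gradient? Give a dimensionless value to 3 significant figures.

With h = a·x + b·y + c and 1 as origin, the differences give:
  145·a + (-5)·b = +3.39
  25·a + 0·b = +0.58
Eliminate b (×0 and ×(-5), subtract): 125·a = 2.900 → a = ∂h/∂x = +0.02320
Back-substitute: b = ∂h/∂y = -0.005200.
|∇h| = √(0.02320² + -0.005200²) = 0.02378

0.0238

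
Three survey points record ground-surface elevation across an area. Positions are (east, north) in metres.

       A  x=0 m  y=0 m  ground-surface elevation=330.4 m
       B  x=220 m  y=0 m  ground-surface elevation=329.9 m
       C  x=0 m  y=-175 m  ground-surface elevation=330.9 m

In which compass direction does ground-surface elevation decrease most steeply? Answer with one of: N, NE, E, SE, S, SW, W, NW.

NE

∂z/∂x = (329.9 − 330.4) / (220 − 0) = -0.002273
∂z/∂y = (330.9 − 330.4) / (-175 − 0) = -0.002857
Steepest decrease is along −∇f = (+0.002273 E, +0.002857 N) → northeast.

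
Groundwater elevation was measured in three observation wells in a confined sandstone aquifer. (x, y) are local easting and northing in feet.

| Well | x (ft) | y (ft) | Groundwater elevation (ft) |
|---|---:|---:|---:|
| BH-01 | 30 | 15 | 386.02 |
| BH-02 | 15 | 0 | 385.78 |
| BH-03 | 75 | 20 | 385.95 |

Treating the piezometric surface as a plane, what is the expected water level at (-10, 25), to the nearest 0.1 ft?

386.4 ft

With h = a·x + b·y + c and BH-01 as origin, the differences give:
  (-15)·a + (-15)·b = -0.24
  45·a + 5·b = -0.07
Eliminate b (×5 and ×(-15), subtract): 600·a = -2.250 → a = ∂h/∂x = -0.003750
Back-substitute: b = ∂h/∂y = +0.01975.
h(-10, 25) = 386.02 + (-0.003750)·(-40) + (+0.01975)·(10) = 386.02 +0.150 +0.198 = 386.368 ft.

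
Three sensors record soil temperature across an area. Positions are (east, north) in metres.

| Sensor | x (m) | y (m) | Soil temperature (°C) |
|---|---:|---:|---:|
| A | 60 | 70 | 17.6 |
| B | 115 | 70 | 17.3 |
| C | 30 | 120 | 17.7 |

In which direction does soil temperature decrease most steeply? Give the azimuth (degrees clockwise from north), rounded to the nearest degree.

Taking A as reference: B−A = (55, 0, -0.3); C−A = (-30, 50, +0.1).
Solve a·Δx + b·Δy = ΔT: det = 55·50 − (-30)·0 = 2750.
∂T/∂x = [(-0.3)·50 − (+0.1)·0] / 2750 = -0.005455
∂T/∂y = [55·(+0.1) − (-30)·(-0.3)] / 2750 = -0.001273
Steepest decrease is along −∇f: components (+0.005455 E, +0.001273 N).
Azimuth = atan2(+0.005455, +0.001273) = 76.9° ≈ 077°.

077°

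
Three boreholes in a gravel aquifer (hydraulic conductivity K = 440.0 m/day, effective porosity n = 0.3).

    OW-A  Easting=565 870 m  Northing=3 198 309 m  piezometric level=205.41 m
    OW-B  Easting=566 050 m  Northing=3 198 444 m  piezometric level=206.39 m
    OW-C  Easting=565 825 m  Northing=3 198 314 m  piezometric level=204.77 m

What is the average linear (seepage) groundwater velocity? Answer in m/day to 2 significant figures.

Differences from OW-A: to OW-B (Δx, Δy, Δh) = (180, 135, +0.98); to OW-C = (-45, 5, -0.64).
Solve a·Δx + b·Δy = Δh: det = 180·5 − (-45)·135 = 6975.
∂h/∂x = [(+0.98)·5 − (-0.64)·135] / 6975 = +0.01309
∂h/∂y = [180·(-0.64) − (-45)·(+0.98)] / 6975 = -0.01019
|∇h| = √(0.01309² + -0.01019²) = 0.01659
Seepage velocity v = K·i/n = 440.0 × 0.01659 / 0.3 = 24.33 m/day.

24 m/day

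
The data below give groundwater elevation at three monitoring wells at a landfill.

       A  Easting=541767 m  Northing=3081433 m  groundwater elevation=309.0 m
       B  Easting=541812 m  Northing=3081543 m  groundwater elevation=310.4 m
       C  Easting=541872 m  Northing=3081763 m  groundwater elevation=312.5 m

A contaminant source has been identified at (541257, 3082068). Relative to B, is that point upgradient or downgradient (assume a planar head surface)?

Taking A as reference: B−A = (45, 110, +1.4); C−A = (105, 330, +3.5).
Solve a·Δx + b·Δy = Δh: det = 45·330 − 105·110 = 3300.
∂h/∂x = [(+1.4)·330 − (+3.5)·110] / 3300 = +0.02333
∂h/∂y = [45·(+3.5) − 105·(+1.4)] / 3300 = +0.003182
Head at (541257, 3082068) = 309.0 + (+0.02333)·(-510) + (+0.003182)·(635) = 299.12 m.
That is lower than the 310.4 m at B, so the point is downgradient.

downgradient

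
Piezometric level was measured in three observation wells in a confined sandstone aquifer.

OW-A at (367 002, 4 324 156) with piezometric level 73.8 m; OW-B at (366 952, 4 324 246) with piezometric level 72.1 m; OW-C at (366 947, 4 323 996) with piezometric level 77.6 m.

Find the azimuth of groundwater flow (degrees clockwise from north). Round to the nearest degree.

Taking OW-A as reference: OW-B−OW-A = (-50, 90, -1.7); OW-C−OW-A = (-55, -160, +3.8).
Solve a·Δx + b·Δy = Δh: det = (-50)·(-160) − (-55)·90 = 12950.
∂h/∂x = [(-1.7)·(-160) − (+3.8)·90] / 12950 = -0.005405
∂h/∂y = [(-50)·(+3.8) − (-55)·(-1.7)] / 12950 = -0.02189
Flow direction (−∇h) has components (+0.005405 E, +0.02189 N).
Azimuth = atan2(E, N) = atan2(+0.005405, +0.02189) = 13.9° ≈ 014°.

014°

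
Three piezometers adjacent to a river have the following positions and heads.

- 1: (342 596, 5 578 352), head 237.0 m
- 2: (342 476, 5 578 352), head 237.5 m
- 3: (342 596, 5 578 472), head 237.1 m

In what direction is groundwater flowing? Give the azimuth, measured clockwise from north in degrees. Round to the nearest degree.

101°

∂h/∂x = (237.5 − 237.0) / (342476 − 342596) = -0.004167
∂h/∂y = (237.1 − 237.0) / (5578472 − 5578352) = +0.0008333
Flow direction (−∇h) has components (+0.004167 E, -0.0008333 N).
Azimuth = atan2(E, N) = atan2(+0.004167, -0.0008333) = 101.3° ≈ 101°.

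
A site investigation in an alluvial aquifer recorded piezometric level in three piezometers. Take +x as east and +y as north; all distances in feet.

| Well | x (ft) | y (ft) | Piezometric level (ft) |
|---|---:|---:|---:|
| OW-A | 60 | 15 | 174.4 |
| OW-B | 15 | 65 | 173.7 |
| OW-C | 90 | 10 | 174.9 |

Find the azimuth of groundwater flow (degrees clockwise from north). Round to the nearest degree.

266°

Differences from OW-A: to OW-B (Δx, Δy, Δh) = (-45, 50, -0.7); to OW-C = (30, -5, +0.5).
Determinant of the coordinate differences = (-45)·(-5) − 30·50 = -1275.
∂h/∂x = [(-0.7)·(-5) − (+0.5)·50] / -1275 = +0.01686
∂h/∂y = [(-45)·(+0.5) − 30·(-0.7)] / -1275 = +0.001176
Flow direction (−∇h) has components (-0.01686 E, -0.001176 N).
Azimuth = atan2(E, N) = atan2(-0.01686, -0.001176) = 266.0° ≈ 266°.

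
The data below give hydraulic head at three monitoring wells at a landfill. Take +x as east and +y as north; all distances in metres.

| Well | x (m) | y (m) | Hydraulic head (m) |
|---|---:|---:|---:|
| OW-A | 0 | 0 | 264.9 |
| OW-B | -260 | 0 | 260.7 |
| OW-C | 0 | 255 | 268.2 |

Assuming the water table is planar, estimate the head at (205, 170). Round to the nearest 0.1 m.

∂h/∂x = (260.7 − 264.9) / (-260 − 0) = +0.01615
∂h/∂y = (268.2 − 264.9) / (255 − 0) = +0.01294
h(205, 170) = 264.9 + (+0.01615)·(205) + (+0.01294)·(170) = 264.9 +3.312 +2.200 = 270.412 m.

270.4 m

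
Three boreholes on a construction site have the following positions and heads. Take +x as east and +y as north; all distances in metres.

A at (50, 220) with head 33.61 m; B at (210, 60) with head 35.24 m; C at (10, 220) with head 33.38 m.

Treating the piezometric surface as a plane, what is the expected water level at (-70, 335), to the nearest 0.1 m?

With h = a·x + b·y + c and A as origin, the differences give:
  160·a + (-160)·b = +1.63
  (-40)·a + 0·b = -0.23
Eliminate b (×0 and ×(-160), subtract): -6400·a = -36.800 → a = ∂h/∂x = +0.005750
Back-substitute: b = ∂h/∂y = -0.004438.
h(-70, 335) = 33.61 + (+0.005750)·(-120) + (-0.004438)·(115) = 33.61 -0.690 -0.510 = 32.410 m.

32.4 m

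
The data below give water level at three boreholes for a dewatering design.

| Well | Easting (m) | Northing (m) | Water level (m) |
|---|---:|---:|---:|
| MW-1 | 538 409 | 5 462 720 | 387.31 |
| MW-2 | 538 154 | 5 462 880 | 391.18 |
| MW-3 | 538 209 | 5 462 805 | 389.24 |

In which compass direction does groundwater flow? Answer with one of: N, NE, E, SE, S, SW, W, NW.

S

With h = a·x + b·y + c and MW-1 as origin, the differences give:
  (-255)·a + 160·b = +3.87
  (-200)·a + 85·b = +1.93
Eliminate b (×85 and ×160, subtract): 10325·a = 20.150 → a = ∂h/∂x = +0.001952
Back-substitute: b = ∂h/∂y = +0.02730.
Flow = −∇h = (-0.001952 east, -0.02730 north), which points south.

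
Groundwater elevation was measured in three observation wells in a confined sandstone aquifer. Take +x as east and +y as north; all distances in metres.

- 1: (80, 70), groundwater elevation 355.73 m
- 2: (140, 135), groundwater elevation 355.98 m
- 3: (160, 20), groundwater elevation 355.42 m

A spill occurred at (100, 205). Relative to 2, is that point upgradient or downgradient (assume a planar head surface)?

With h = a·x + b·y + c and 1 as origin, the differences give:
  60·a + 65·b = +0.25
  80·a + (-50)·b = -0.31
Eliminate b (×(-50) and ×65, subtract): -8200·a = 7.650 → a = ∂h/∂x = -0.0009329
Back-substitute: b = ∂h/∂y = +0.004707.
Head at (100, 205) = 355.73 + (-0.0009329)·(20) + (+0.004707)·(135) = 356.35 m.
That is higher than the 355.98 m at 2, so the point is upgradient.

upgradient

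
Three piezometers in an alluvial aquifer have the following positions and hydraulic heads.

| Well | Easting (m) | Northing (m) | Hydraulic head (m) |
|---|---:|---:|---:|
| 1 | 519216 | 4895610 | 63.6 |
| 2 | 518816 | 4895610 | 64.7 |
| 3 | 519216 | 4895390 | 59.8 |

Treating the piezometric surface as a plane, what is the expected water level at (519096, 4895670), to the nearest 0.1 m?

∂h/∂x = (64.7 − 63.6) / (518816 − 519216) = -0.002750
∂h/∂y = (59.8 − 63.6) / (4895390 − 4895610) = +0.01727
h(519096, 4895670) = 63.6 + (-0.002750)·(-120) + (+0.01727)·(60) = 63.6 +0.330 +1.036 = 64.966 m.

65.0 m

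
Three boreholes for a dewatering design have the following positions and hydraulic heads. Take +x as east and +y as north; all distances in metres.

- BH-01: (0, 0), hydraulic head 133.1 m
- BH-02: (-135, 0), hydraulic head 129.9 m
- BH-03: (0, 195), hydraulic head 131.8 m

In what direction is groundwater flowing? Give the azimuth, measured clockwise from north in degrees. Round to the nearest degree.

286°

∂h/∂x = (129.9 − 133.1) / (-135 − 0) = +0.02370
∂h/∂y = (131.8 − 133.1) / (195 − 0) = -0.006667
Flow direction (−∇h) has components (-0.02370 E, +0.006667 N).
Azimuth = atan2(E, N) = atan2(-0.02370, +0.006667) = 285.7° ≈ 286°.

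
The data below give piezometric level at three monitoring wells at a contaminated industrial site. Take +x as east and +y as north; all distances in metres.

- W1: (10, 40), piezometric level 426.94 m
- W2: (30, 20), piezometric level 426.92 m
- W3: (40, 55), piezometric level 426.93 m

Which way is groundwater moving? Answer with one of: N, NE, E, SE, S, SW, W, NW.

SE

Taking W1 as reference: W2−W1 = (20, -20, -0.02); W3−W1 = (30, 15, -0.01).
Determinant of the coordinate differences = 20·15 − 30·(-20) = 900.
∂h/∂x = [(-0.02)·15 − (-0.01)·(-20)] / 900 = -0.0005556
∂h/∂y = [20·(-0.01) − 30·(-0.02)] / 900 = +0.0004444
Flow = −∇h = (+0.0005556 east, -0.0004444 north), which points southeast.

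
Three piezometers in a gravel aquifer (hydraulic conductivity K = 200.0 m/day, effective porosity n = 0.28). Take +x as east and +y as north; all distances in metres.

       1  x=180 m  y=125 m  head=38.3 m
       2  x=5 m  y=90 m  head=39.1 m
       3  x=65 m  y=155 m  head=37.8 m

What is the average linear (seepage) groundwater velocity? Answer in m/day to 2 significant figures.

14 m/day

With h = a·x + b·y + c and 1 as origin, the differences give:
  (-175)·a + (-35)·b = +0.8
  (-115)·a + 30·b = -0.5
Eliminate b (×30 and ×(-35), subtract): -9275·a = 6.50 → a = ∂h/∂x = -0.0007008
Back-substitute: b = ∂h/∂y = -0.01935.
|∇h| = √(-0.0007008² + -0.01935²) = 0.01936
Seepage velocity v = K·i/n = 200.0 × 0.01936 / 0.28 = 13.83 m/day.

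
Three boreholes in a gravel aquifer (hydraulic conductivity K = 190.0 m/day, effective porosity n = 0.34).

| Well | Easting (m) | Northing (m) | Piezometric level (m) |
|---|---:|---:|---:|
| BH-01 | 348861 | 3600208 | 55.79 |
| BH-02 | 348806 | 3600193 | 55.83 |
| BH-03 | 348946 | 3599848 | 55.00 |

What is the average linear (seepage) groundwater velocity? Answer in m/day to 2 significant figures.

1.3 m/day

With h = a·x + b·y + c and BH-01 as origin, the differences give:
  (-55)·a + (-15)·b = +0.04
  85·a + (-360)·b = -0.79
Eliminate b (×(-360) and ×(-15), subtract): 21075·a = -26.250 → a = ∂h/∂x = -0.001246
Back-substitute: b = ∂h/∂y = +0.001900.
|∇h| = √(-0.001246² + 0.001900²) = 0.002272
Seepage velocity v = K·i/n = 190.0 × 0.002272 / 0.34 = 1.27 m/day.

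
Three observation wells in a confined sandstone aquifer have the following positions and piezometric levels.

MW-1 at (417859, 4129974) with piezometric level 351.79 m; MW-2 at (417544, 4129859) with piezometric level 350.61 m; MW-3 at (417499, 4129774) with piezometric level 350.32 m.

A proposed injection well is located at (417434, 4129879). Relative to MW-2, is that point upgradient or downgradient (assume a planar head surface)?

downgradient

Three-point gradient (reference MW-1): Δ to MW-2 = (-315, -115, -1.18), Δ to MW-3 = (-360, -200, -1.47).
∂h/∂x = +0.003100, ∂h/∂y = +0.001771 (det = 21600).
Head at (417434, 4129879) = 351.79 + (+0.003100)·(-425) + (+0.001771)·(-95) = 350.30 m.
That is lower than the 350.61 m at MW-2, so the point is downgradient.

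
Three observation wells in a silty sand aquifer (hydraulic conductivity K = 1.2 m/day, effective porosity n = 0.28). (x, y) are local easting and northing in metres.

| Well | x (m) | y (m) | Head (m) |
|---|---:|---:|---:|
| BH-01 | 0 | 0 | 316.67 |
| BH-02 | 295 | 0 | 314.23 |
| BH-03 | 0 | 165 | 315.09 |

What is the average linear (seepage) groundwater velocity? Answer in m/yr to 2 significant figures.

∂h/∂x = (314.23 − 316.67) / (295 − 0) = -0.008271
∂h/∂y = (315.09 − 316.67) / (165 − 0) = -0.009576
|∇h| = √(-0.008271² + -0.009576²) = 0.01265
Seepage velocity v = K·i/n = 1.2 × 0.01265 / 0.28 = 0.05421 m/day = 19.8 m/yr.

20 m/yr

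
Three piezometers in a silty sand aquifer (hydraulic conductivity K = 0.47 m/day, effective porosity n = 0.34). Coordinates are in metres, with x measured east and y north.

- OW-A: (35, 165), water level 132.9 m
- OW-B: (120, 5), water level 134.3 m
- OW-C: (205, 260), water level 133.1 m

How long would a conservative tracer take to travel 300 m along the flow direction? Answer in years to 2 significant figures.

With h = a·x + b·y + c and OW-A as origin, the differences give:
  85·a + (-160)·b = +1.4
  170·a + 95·b = +0.2
Eliminate b (×95 and ×(-160), subtract): 35275·a = 165.00 → a = ∂h/∂x = +0.004678
Back-substitute: b = ∂h/∂y = -0.006265.
|∇h| = √(0.004678² + -0.006265²) = 0.007819
Seepage velocity v = K·i/n = 0.47 × 0.007819 / 0.34 = 0.01081 m/day.
t = 300 / 0.01081 = 2.775e+04 days = 76 years.

76 years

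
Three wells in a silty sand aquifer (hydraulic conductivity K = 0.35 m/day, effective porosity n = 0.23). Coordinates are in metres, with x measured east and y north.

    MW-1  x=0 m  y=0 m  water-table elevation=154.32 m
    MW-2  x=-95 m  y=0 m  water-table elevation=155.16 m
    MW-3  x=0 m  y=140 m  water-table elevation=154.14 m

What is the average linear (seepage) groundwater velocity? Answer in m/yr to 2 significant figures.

∂h/∂x = (155.16 − 154.32) / (-95 − 0) = -0.008842
∂h/∂y = (154.14 − 154.32) / (140 − 0) = -0.001286
|∇h| = √(-0.008842² + -0.001286²) = 0.008935
Seepage velocity v = K·i/n = 0.35 × 0.008935 / 0.23 = 0.0136 m/day = 4.967 m/yr.

5.0 m/yr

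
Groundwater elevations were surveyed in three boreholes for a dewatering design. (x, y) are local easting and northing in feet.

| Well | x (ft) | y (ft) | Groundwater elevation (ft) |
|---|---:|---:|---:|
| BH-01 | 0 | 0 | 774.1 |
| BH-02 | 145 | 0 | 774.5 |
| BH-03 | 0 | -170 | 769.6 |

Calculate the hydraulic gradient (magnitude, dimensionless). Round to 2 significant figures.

0.027

∂h/∂x = (774.5 − 774.1) / (145 − 0) = +0.002759
∂h/∂y = (769.6 − 774.1) / (-170 − 0) = +0.02647
|∇h| = √(0.002759² + 0.02647²) = 0.02661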